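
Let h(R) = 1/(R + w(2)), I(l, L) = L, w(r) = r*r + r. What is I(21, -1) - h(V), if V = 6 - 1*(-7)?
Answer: -20/19 ≈ -1.0526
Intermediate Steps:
w(r) = r + r² (w(r) = r² + r = r + r²)
V = 13 (V = 6 + 7 = 13)
h(R) = 1/(6 + R) (h(R) = 1/(R + 2*(1 + 2)) = 1/(R + 2*3) = 1/(R + 6) = 1/(6 + R))
I(21, -1) - h(V) = -1 - 1/(6 + 13) = -1 - 1/19 = -20/19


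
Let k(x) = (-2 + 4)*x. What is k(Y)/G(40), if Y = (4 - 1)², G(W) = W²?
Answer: 9/800 ≈ 0.011250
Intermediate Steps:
Y = 9 (Y = 3² = 9)
k(x) = 2*x
k(Y)/G(40) = (2*9)/(40²) = 18/1600 = 18*(1/1600) = 9/800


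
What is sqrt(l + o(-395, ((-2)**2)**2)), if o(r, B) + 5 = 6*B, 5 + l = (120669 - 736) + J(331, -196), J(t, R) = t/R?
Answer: sqrt(23523393)/14 ≈ 346.44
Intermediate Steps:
l = 23505557/196 (l = -5 + ((120669 - 736) + 331/(-196)) = -5 + (119933 + 331*(-1/196)) = -5 + (119933 - 331/196) = -5 + 23506537/196 = 23505557/196 ≈ 1.1993e+5)
o(r, B) = -5 + 6*B
sqrt(l + o(-395, ((-2)**2)**2)) = sqrt(23505557/196 + (-5 + 6*((-2)**2)**2)) = sqrt(23505557/196 + (-5 + 6*4**2)) = sqrt(23505557/196 + (-5 + 6*16)) = sqrt(23505557/196 + (-5 + 96)) = sqrt(23505557/196 + 91) = sqrt(23523393/196) = sqrt(23523393)/14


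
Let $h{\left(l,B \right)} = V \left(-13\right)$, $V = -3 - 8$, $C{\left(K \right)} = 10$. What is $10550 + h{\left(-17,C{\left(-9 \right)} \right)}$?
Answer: $10693$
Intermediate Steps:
$V = -11$ ($V = -3 - 8 = -11$)
$h{\left(l,B \right)} = 143$ ($h{\left(l,B \right)} = \left(-11\right) \left(-13\right) = 143$)
$10550 + h{\left(-17,C{\left(-9 \right)} \right)} = 10550 + 143 = 10693$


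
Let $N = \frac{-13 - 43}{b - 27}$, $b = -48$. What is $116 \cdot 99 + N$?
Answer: $\frac{861356}{75} \approx 11485.0$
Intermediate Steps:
$N = \frac{56}{75}$ ($N = \frac{-13 - 43}{-48 - 27} = - \frac{56}{-75} = \left(-56\right) \left(- \frac{1}{75}\right) = \frac{56}{75} \approx 0.74667$)
$116 \cdot 99 + N = 116 \cdot 99 + \frac{56}{75} = 11484 + \frac{56}{75} = \frac{861356}{75}$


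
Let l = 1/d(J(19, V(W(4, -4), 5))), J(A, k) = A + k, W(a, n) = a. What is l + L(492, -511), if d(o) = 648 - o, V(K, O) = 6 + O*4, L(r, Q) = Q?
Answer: -308132/603 ≈ -511.00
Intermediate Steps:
V(K, O) = 6 + 4*O
l = 1/603 (l = 1/(648 - (19 + (6 + 4*5))) = 1/(648 - (19 + (6 + 20))) = 1/(648 - (19 + 26)) = 1/(648 - 1*45) = 1/(648 - 45) = 1/603 ≈ 0.0016584)
l + L(492, -511) = 1/603 - 511 = -308132/603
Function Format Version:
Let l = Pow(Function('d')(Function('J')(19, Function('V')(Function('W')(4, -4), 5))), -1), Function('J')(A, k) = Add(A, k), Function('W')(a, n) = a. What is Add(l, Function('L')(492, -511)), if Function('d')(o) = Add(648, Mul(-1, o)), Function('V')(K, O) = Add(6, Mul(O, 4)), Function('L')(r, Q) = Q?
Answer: Rational(-308132, 603) ≈ -511.00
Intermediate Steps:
Function('V')(K, O) = Add(6, Mul(4, O))
l = Rational(1, 603) (l = Pow(Add(648, Mul(-1, Add(19, Add(6, Mul(4, 5))))), -1) = Pow(Add(648, Mul(-1, Add(19, Add(6, 20)))), -1) = Pow(Add(648, Mul(-1, Add(19, 26))), -1) = Pow(Add(648, Mul(-1, 45)), -1) = Pow(Add(648, -45), -1) = Pow(603, -1) = Rational(1, 603) ≈ 0.0016584)
Add(l, Function('L')(492, -511)) = Add(Rational(1, 603), -511) = Rational(-308132, 603)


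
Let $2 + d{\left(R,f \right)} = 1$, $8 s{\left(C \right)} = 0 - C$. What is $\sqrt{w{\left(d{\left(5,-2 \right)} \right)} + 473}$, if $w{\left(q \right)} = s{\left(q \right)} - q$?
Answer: $\frac{\sqrt{7586}}{4} \approx 21.774$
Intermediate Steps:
$s{\left(C \right)} = - \frac{C}{8}$ ($s{\left(C \right)} = \frac{0 - C}{8} = \frac{\left(-1\right) C}{8} = - \frac{C}{8}$)
$d{\left(R,f \right)} = -1$ ($d{\left(R,f \right)} = -2 + 1 = -1$)
$w{\left(q \right)} = - \frac{9 q}{8}$ ($w{\left(q \right)} = - \frac{q}{8} - q = - \frac{9 q}{8}$)
$\sqrt{w{\left(d{\left(5,-2 \right)} \right)} + 473} = \sqrt{\left(- \frac{9}{8}\right) \left(-1\right) + 473} = \sqrt{\frac{9}{8} + 473} = \sqrt{\frac{3793}{8}} = \frac{\sqrt{7586}}{4}$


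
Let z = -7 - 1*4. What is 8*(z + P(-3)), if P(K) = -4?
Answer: -120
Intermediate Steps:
z = -11 (z = -7 - 4 = -11)
8*(z + P(-3)) = 8*(-11 - 4) = 8*(-15) = -120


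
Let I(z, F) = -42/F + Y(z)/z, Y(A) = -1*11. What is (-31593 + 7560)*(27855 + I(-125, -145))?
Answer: -2426750055552/3625 ≈ -6.6945e+8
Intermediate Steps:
Y(A) = -11
I(z, F) = -42/F - 11/z
(-31593 + 7560)*(27855 + I(-125, -145)) = (-31593 + 7560)*(27855 + (-42/(-145) - 11/(-125))) = -24033*(27855 + (-42*(-1/145) - 11*(-1/125))) = -24033*(27855 + (42/145 + 11/125)) = -24033*(27855 + 1369/3625) = -24033*100975744/3625 = -2426750055552/3625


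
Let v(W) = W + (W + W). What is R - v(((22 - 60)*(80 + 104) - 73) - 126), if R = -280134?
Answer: -258561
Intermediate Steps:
v(W) = 3*W (v(W) = W + 2*W = 3*W)
R - v(((22 - 60)*(80 + 104) - 73) - 126) = -280134 - 3*(((22 - 60)*(80 + 104) - 73) - 126) = -280134 - 3*((-38*184 - 73) - 126) = -280134 - 3*((-6992 - 73) - 126) = -280134 - 3*(-7065 - 126) = -280134 - 3*(-7191) = -280134 - 1*(-21573) = -280134 + 21573 = -258561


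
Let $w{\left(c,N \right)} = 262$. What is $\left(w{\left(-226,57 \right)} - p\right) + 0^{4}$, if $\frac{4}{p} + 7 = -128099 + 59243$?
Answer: $\frac{18042110}{68863} \approx 262.0$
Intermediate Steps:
$p = - \frac{4}{68863}$ ($p = \frac{4}{-7 + \left(-128099 + 59243\right)} = \frac{4}{-7 - 68856} = \frac{4}{-68863} = 4 \left(- \frac{1}{68863}\right) = - \frac{4}{68863} \approx -5.8086 \cdot 10^{-5}$)
$\left(w{\left(-226,57 \right)} - p\right) + 0^{4} = \left(262 - - \frac{4}{68863}\right) + 0^{4} = \left(262 + \frac{4}{68863}\right) + 0 = \frac{18042110}{68863} + 0 = \frac{18042110}{68863}$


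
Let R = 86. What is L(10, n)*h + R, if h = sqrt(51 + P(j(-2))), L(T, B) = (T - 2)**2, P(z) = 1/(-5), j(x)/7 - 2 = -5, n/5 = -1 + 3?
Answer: 86 + 64*sqrt(1270)/5 ≈ 542.15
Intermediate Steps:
n = 10 (n = 5*(-1 + 3) = 5*2 = 10)
j(x) = -21 (j(x) = 14 + 7*(-5) = 14 - 35 = -21)
P(z) = -1/5 (P(z) = 1*(-1/5) = -1/5)
L(T, B) = (-2 + T)**2
h = sqrt(1270)/5 (h = sqrt(51 - 1/5) = sqrt(254/5) = sqrt(1270)/5 ≈ 7.1274)
L(10, n)*h + R = (-2 + 10)**2*(sqrt(1270)/5) + 86 = 8**2*(sqrt(1270)/5) + 86 = 64*(sqrt(1270)/5) + 86 = 64*sqrt(1270)/5 + 86 = 86 + 64*sqrt(1270)/5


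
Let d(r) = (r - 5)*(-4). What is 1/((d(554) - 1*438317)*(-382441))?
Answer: 1/168470232233 ≈ 5.9358e-12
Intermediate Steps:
d(r) = 20 - 4*r (d(r) = (-5 + r)*(-4) = 20 - 4*r)
1/((d(554) - 1*438317)*(-382441)) = 1/(((20 - 4*554) - 1*438317)*(-382441)) = -1/382441/((20 - 2216) - 438317) = -1/382441/(-2196 - 438317) = -1/382441/(-440513) = -1/440513*(-1/382441) = 1/168470232233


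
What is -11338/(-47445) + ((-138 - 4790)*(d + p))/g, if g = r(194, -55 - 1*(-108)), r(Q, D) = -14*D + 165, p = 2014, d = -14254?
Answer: -2861815128374/27375765 ≈ -1.0454e+5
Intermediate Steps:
r(Q, D) = 165 - 14*D
g = -577 (g = 165 - 14*(-55 - 1*(-108)) = 165 - 14*(-55 + 108) = 165 - 14*53 = 165 - 742 = -577)
-11338/(-47445) + ((-138 - 4790)*(d + p))/g = -11338/(-47445) + ((-138 - 4790)*(-14254 + 2014))/(-577) = -11338*(-1/47445) - 4928*(-12240)*(-1/577) = 11338/47445 + 60318720*(-1/577) = 11338/47445 - 60318720/577 = -2861815128374/27375765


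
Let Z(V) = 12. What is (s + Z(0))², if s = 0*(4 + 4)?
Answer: 144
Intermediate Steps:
s = 0 (s = 0*8 = 0)
(s + Z(0))² = (0 + 12)² = 12² = 144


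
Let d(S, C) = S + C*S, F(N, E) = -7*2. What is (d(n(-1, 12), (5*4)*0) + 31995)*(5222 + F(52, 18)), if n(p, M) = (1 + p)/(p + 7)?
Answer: 166629960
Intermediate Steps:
F(N, E) = -14
n(p, M) = (1 + p)/(7 + p)
(d(n(-1, 12), (5*4)*0) + 31995)*(5222 + F(52, 18)) = (((1 - 1)/(7 - 1))*(1 + (5*4)*0) + 31995)*(5222 - 14) = ((0/6)*(1 + 20*0) + 31995)*5208 = (((⅙)*0)*(1 + 0) + 31995)*5208 = (0*1 + 31995)*5208 = (0 + 31995)*5208 = 31995*5208 = 166629960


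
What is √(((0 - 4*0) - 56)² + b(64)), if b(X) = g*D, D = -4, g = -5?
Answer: 2*√789 ≈ 56.178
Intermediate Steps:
b(X) = 20 (b(X) = -5*(-4) = 20)
√(((0 - 4*0) - 56)² + b(64)) = √(((0 - 4*0) - 56)² + 20) = √(((0 + 0) - 56)² + 20) = √((0 - 56)² + 20) = √((-56)² + 20) = √(3136 + 20) = √3156 = 2*√789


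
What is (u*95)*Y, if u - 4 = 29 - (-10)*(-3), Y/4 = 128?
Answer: 145920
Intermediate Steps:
Y = 512 (Y = 4*128 = 512)
u = 3 (u = 4 + (29 - (-10)*(-3)) = 4 + (29 - 1*30) = 4 + (29 - 30) = 4 - 1 = 3)
(u*95)*Y = (3*95)*512 = 285*512 = 145920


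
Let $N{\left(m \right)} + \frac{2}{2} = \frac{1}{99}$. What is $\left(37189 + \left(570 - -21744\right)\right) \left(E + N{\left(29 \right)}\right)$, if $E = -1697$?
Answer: $- \frac{10002513803}{99} \approx -1.0104 \cdot 10^{8}$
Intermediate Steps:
$N{\left(m \right)} = - \frac{98}{99}$ ($N{\left(m \right)} = -1 + \frac{1}{99} = - \frac{98}{99}$)
$\left(37189 + \left(570 - -21744\right)\right) \left(E + N{\left(29 \right)}\right) = \left(37189 + \left(570 - -21744\right)\right) \left(-1697 - \frac{98}{99}\right) = \left(37189 + \left(570 + 21744\right)\right) \left(- \frac{168101}{99}\right) = \left(37189 + 22314\right) \left(- \frac{168101}{99}\right) = 59503 \left(- \frac{168101}{99}\right) = - \frac{10002513803}{99}$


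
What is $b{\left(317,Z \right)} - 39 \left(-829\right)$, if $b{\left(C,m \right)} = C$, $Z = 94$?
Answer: $32648$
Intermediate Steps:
$b{\left(317,Z \right)} - 39 \left(-829\right) = 317 - 39 \left(-829\right) = 317 - -32331 = 317 + 32331 = 32648$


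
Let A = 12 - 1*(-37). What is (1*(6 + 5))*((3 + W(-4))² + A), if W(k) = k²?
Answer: 4510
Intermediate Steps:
A = 49 (A = 12 + 37 = 49)
(1*(6 + 5))*((3 + W(-4))² + A) = (1*(6 + 5))*((3 + (-4)²)² + 49) = (1*11)*((3 + 16)² + 49) = 11*(19² + 49) = 11*(361 + 49) = 11*410 = 4510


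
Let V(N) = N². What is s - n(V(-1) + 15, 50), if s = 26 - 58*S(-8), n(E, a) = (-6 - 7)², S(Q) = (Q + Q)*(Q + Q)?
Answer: -14991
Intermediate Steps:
S(Q) = 4*Q² (S(Q) = (2*Q)*(2*Q) = 4*Q²)
n(E, a) = 169 (n(E, a) = (-13)² = 169)
s = -14822 (s = 26 - 232*(-8)² = 26 - 232*64 = 26 - 58*256 = 26 - 14848 = -14822)
s - n(V(-1) + 15, 50) = -14822 - 1*169 = -14822 - 169 = -14991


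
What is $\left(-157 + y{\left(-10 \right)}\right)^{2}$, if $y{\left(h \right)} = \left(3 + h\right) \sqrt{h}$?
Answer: $24159 + 2198 i \sqrt{10} \approx 24159.0 + 6950.7 i$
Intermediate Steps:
$y{\left(h \right)} = \sqrt{h} \left(3 + h\right)$
$\left(-157 + y{\left(-10 \right)}\right)^{2} = \left(-157 + \sqrt{-10} \left(3 - 10\right)\right)^{2} = \left(-157 + i \sqrt{10} \left(-7\right)\right)^{2} = \left(-157 - 7 i \sqrt{10}\right)^{2}$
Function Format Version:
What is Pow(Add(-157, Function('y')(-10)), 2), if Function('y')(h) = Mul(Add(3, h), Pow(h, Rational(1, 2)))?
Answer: Add(24159, Mul(2198, I, Pow(10, Rational(1, 2)))) ≈ Add(24159., Mul(6950.7, I))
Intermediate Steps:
Function('y')(h) = Mul(Pow(h, Rational(1, 2)), Add(3, h))
Pow(Add(-157, Function('y')(-10)), 2) = Pow(Add(-157, Mul(Pow(-10, Rational(1, 2)), Add(3, -10))), 2) = Pow(Add(-157, Mul(Mul(I, Pow(10, Rational(1, 2))), -7)), 2) = Pow(Add(-157, Mul(-7, I, Pow(10, Rational(1, 2)))), 2)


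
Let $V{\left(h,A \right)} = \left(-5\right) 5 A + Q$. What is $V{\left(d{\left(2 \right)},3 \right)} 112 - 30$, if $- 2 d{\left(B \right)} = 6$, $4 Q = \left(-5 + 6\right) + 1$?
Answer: $-8374$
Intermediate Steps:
$Q = \frac{1}{2}$ ($Q = \frac{\left(-5 + 6\right) + 1}{4} = \frac{1 + 1}{4} = \frac{1}{4} \cdot 2 = \frac{1}{2} \approx 0.5$)
$d{\left(B \right)} = -3$ ($d{\left(B \right)} = \left(- \frac{1}{2}\right) 6 = -3$)
$V{\left(h,A \right)} = \frac{1}{2} - 25 A$ ($V{\left(h,A \right)} = \left(-5\right) 5 A + \frac{1}{2} = - 25 A + \frac{1}{2} = \frac{1}{2} - 25 A$)
$V{\left(d{\left(2 \right)},3 \right)} 112 - 30 = \left(\frac{1}{2} - 75\right) 112 - 30 = \left(- \frac{149}{2}\right) 112 - 30 = -8344 - 30 = -8374$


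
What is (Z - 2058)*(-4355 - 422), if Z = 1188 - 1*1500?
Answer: 11321490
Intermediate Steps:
Z = -312 (Z = 1188 - 1500 = -312)
(Z - 2058)*(-4355 - 422) = (-312 - 2058)*(-4355 - 422) = -2370*(-4777) = 11321490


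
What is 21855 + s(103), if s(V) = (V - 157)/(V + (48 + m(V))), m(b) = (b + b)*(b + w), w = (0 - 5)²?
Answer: 579572691/26519 ≈ 21855.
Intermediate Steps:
w = 25 (w = (-5)² = 25)
m(b) = 2*b*(25 + b) (m(b) = (b + b)*(b + 25) = (2*b)*(25 + b) = 2*b*(25 + b))
s(V) = (-157 + V)/(48 + V + 2*V*(25 + V)) (s(V) = (V - 157)/(V + (48 + 2*V*(25 + V))) = (-157 + V)/(48 + V + 2*V*(25 + V)))
21855 + s(103) = 21855 + (-157 + 103)/(48 + 103 + 2*103*(25 + 103)) = 21855 - 54/(48 + 103 + 2*103*128) = 21855 - 54/(48 + 103 + 26368) = 21855 - 54/26519 = 579572691/26519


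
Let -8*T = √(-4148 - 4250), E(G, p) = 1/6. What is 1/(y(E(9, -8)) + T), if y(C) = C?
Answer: 48/37799 + 36*I*√8398/37799 ≈ 0.0012699 + 0.087279*I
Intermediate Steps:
E(G, p) = ⅙
T = -I*√8398/8 (T = -√(-4148 - 4250)/8 = -I*√8398/8 ≈ -11.455*I)
1/(y(E(9, -8)) + T) = 1/(⅙ - I*√8398/8)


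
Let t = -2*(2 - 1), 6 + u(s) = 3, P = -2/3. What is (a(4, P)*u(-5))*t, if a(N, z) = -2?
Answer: -12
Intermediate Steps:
P = -⅔ (P = -2*⅓ = -⅔ ≈ -0.66667)
u(s) = -3 (u(s) = -6 + 3 = -3)
t = -2 (t = -2*1 = -2)
(a(4, P)*u(-5))*t = -2*(-3)*(-2) = 6*(-2) = -12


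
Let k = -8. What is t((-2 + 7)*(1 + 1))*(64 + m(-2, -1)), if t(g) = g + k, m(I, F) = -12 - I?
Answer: 108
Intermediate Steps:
t(g) = -8 + g (t(g) = g - 8 = -8 + g)
t((-2 + 7)*(1 + 1))*(64 + m(-2, -1)) = (-8 + (-2 + 7)*(1 + 1))*(64 + (-12 - 1*(-2))) = (-8 + 5*2)*(64 + (-12 + 2)) = (-8 + 10)*(64 - 10) = 2*54 = 108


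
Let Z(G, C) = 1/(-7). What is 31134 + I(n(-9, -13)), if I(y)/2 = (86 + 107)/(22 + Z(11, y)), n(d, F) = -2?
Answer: 4766204/153 ≈ 31152.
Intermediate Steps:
Z(G, C) = -1/7
I(y) = 2702/153 (I(y) = 2*((86 + 107)/(22 - 1/7)) = 2*(193/(153/7)) = 2*(193*(7/153)) = 2*(1351/153) = 2702/153)
31134 + I(n(-9, -13)) = 31134 + 2702/153 = 4766204/153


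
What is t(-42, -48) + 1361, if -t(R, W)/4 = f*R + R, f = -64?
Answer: -9223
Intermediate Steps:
t(R, W) = 252*R (t(R, W) = -4*(-64*R + R) = -(-252)*R = 252*R)
t(-42, -48) + 1361 = 252*(-42) + 1361 = -10584 + 1361 = -9223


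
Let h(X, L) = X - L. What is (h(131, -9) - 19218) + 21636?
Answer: 2558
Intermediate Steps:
(h(131, -9) - 19218) + 21636 = ((131 - 1*(-9)) - 19218) + 21636 = ((131 + 9) - 19218) + 21636 = (140 - 19218) + 21636 = -19078 + 21636 = 2558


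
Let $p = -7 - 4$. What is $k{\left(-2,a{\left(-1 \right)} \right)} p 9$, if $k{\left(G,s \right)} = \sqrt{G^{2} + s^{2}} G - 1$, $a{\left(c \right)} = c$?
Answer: $99 + 198 \sqrt{5} \approx 541.74$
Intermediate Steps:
$p = -11$ ($p = -7 - 4 = -11$)
$k{\left(G,s \right)} = -1 + G \sqrt{G^{2} + s^{2}}$ ($k{\left(G,s \right)} = G \sqrt{G^{2} + s^{2}} - 1 = -1 + G \sqrt{G^{2} + s^{2}}$)
$k{\left(-2,a{\left(-1 \right)} \right)} p 9 = \left(-1 - 2 \sqrt{\left(-2\right)^{2} + \left(-1\right)^{2}}\right) \left(-11\right) 9 = \left(-1 - 2 \sqrt{4 + 1}\right) \left(-11\right) 9 = \left(-1 - 2 \sqrt{5}\right) \left(-11\right) 9 = \left(11 + 22 \sqrt{5}\right) 9 = 99 + 198 \sqrt{5}$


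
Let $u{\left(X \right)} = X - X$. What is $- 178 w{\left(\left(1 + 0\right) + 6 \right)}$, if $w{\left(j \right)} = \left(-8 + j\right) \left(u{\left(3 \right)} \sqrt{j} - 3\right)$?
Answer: $-534$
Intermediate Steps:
$u{\left(X \right)} = 0$
$w{\left(j \right)} = 24 - 3 j$ ($w{\left(j \right)} = \left(-8 + j\right) \left(0 \sqrt{j} - 3\right) = \left(-8 + j\right) \left(0 - 3\right) = \left(-8 + j\right) \left(-3\right) = 24 - 3 j$)
$- 178 w{\left(\left(1 + 0\right) + 6 \right)} = - 178 \left(24 - 3 \left(\left(1 + 0\right) + 6\right)\right) = - 178 \left(24 - 3 \left(1 + 6\right)\right) = - 178 \left(24 - 21\right) = \left(-178\right) 3 = -534$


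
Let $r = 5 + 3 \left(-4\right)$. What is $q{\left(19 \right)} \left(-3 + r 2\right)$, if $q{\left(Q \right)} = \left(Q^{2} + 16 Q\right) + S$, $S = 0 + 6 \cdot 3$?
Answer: $-11611$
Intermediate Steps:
$S = 18$ ($S = 0 + 18 = 18$)
$r = -7$ ($r = 5 - 12 = -7$)
$q{\left(Q \right)} = 18 + Q^{2} + 16 Q$ ($q{\left(Q \right)} = \left(Q^{2} + 16 Q\right) + 18 = 18 + Q^{2} + 16 Q$)
$q{\left(19 \right)} \left(-3 + r 2\right) = \left(18 + 19^{2} + 16 \cdot 19\right) \left(-3 - 14\right) = \left(18 + 361 + 304\right) \left(-3 - 14\right) = 683 \left(-17\right) = -11611$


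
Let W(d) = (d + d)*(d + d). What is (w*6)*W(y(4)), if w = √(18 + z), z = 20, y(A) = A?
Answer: 384*√38 ≈ 2367.1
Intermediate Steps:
W(d) = 4*d² (W(d) = (2*d)*(2*d) = 4*d²)
w = √38 (w = √(18 + 20) = √38 ≈ 6.1644)
(w*6)*W(y(4)) = (√38*6)*(4*4²) = (6*√38)*(4*16) = (6*√38)*64 = 384*√38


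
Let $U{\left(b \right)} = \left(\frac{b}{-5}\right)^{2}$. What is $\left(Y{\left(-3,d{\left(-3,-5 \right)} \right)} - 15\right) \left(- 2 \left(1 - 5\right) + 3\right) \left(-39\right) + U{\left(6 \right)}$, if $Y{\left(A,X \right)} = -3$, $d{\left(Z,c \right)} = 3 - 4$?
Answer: $\frac{193086}{25} \approx 7723.4$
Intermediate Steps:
$d{\left(Z,c \right)} = -1$
$U{\left(b \right)} = \frac{b^{2}}{25}$ ($U{\left(b \right)} = \left(b \left(- \frac{1}{5}\right)\right)^{2} = \left(- \frac{b}{5}\right)^{2} = \frac{b^{2}}{25}$)
$\left(Y{\left(-3,d{\left(-3,-5 \right)} \right)} - 15\right) \left(- 2 \left(1 - 5\right) + 3\right) \left(-39\right) + U{\left(6 \right)} = \left(-3 - 15\right) \left(- 2 \left(1 - 5\right) + 3\right) \left(-39\right) + \frac{6^{2}}{25} = - 18 \left(\left(-2\right) \left(-4\right) + 3\right) \left(-39\right) + \frac{1}{25} \cdot 36 = - 18 \left(8 + 3\right) \left(-39\right) + \frac{36}{25} = \left(-18\right) 11 \left(-39\right) + \frac{36}{25} = \left(-198\right) \left(-39\right) + \frac{36}{25} = 7722 + \frac{36}{25} = \frac{193086}{25}$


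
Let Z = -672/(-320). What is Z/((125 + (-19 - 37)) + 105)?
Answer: 7/580 ≈ 0.012069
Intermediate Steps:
Z = 21/10 (Z = -672*(-1/320) = 21/10 ≈ 2.1000)
Z/((125 + (-19 - 37)) + 105) = 21/(10*((125 + (-19 - 37)) + 105)) = 21/(10*((125 - 56) + 105)) = 21/(10*(69 + 105)) = (21/10)/174 = (21/10)*(1/174) = 7/580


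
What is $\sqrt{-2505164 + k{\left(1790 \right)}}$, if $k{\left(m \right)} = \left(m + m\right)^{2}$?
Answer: $2 \sqrt{2577809} \approx 3211.1$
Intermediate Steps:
$k{\left(m \right)} = 4 m^{2}$ ($k{\left(m \right)} = \left(2 m\right)^{2} = 4 m^{2}$)
$\sqrt{-2505164 + k{\left(1790 \right)}} = \sqrt{-2505164 + 4 \cdot 1790^{2}} = \sqrt{-2505164 + 4 \cdot 3204100} = \sqrt{-2505164 + 12816400} = \sqrt{10311236} = 2 \sqrt{2577809}$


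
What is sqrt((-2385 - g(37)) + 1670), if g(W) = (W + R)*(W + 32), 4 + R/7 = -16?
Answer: 2*sqrt(1598) ≈ 79.950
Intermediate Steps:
R = -140 (R = -28 + 7*(-16) = -28 - 112 = -140)
g(W) = (-140 + W)*(32 + W) (g(W) = (W - 140)*(W + 32) = (-140 + W)*(32 + W))
sqrt((-2385 - g(37)) + 1670) = sqrt((-2385 - (-4480 + 37**2 - 108*37)) + 1670) = sqrt((-2385 - (-4480 + 1369 - 3996)) + 1670) = sqrt((-2385 - 1*(-7107)) + 1670) = sqrt((-2385 + 7107) + 1670) = sqrt(4722 + 1670) = sqrt(6392) = 2*sqrt(1598)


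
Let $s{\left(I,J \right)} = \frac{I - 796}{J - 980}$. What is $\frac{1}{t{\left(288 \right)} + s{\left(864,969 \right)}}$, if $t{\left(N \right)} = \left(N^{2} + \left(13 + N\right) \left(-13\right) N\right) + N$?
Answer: $- \frac{11}{11480900} \approx -9.5811 \cdot 10^{-7}$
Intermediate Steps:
$s{\left(I,J \right)} = \frac{-796 + I}{-980 + J}$
$t{\left(N \right)} = N + N^{2} + N \left(-169 - 13 N\right)$ ($t{\left(N \right)} = \left(N^{2} + \left(-169 - 13 N\right) N\right) + N = \left(N^{2} + N \left(-169 - 13 N\right)\right) + N = N + N^{2} + N \left(-169 - 13 N\right)$)
$\frac{1}{t{\left(288 \right)} + s{\left(864,969 \right)}} = \frac{1}{\left(-12\right) 288 \left(14 + 288\right) + \frac{-796 + 864}{-980 + 969}} = \frac{1}{\left(-12\right) 288 \cdot 302 + \frac{1}{-11} \cdot 68} = \frac{1}{-1043712 - \frac{68}{11}} = \frac{1}{- \frac{11480900}{11}} = - \frac{11}{11480900}$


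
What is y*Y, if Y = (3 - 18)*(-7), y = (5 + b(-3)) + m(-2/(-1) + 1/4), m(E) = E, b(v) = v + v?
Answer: 525/4 ≈ 131.25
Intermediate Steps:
b(v) = 2*v
y = 5/4 (y = (5 + 2*(-3)) + (-2/(-1) + 1/4) = (5 - 6) + (-2*(-1) + 1*(1/4)) = -1 + (2 + 1/4) = -1 + 9/4 = 5/4 ≈ 1.2500)
Y = 105 (Y = -15*(-7) = 105)
y*Y = (5/4)*105 = 525/4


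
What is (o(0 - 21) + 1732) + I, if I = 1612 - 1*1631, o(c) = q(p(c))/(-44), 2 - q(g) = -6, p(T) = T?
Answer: 18841/11 ≈ 1712.8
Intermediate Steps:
q(g) = 8 (q(g) = 2 - 1*(-6) = 2 + 6 = 8)
o(c) = -2/11 (o(c) = 8/(-44) = 8*(-1/44) = -2/11)
I = -19 (I = 1612 - 1631 = -19)
(o(0 - 21) + 1732) + I = (-2/11 + 1732) - 19 = 19050/11 - 19 = 18841/11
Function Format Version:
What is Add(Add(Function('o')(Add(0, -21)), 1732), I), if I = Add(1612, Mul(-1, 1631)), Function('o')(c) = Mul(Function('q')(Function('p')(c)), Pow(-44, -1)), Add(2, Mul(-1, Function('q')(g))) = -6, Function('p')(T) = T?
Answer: Rational(18841, 11) ≈ 1712.8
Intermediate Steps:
Function('q')(g) = 8 (Function('q')(g) = Add(2, Mul(-1, -6)) = Add(2, 6) = 8)
Function('o')(c) = Rational(-2, 11) (Function('o')(c) = Mul(8, Pow(-44, -1)) = Mul(8, Rational(-1, 44)) = Rational(-2, 11))
I = -19 (I = Add(1612, -1631) = -19)
Add(Add(Function('o')(Add(0, -21)), 1732), I) = Add(Add(Rational(-2, 11), 1732), -19) = Add(Rational(19050, 11), -19) = Rational(18841, 11)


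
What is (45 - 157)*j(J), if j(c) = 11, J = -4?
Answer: -1232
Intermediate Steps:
(45 - 157)*j(J) = (45 - 157)*11 = -112*11 = -1232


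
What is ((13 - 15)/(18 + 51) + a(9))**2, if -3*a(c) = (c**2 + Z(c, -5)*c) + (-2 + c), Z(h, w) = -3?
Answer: 1974025/4761 ≈ 414.62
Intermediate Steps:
a(c) = 2/3 - c**2/3 + 2*c/3 (a(c) = -((c**2 - 3*c) + (-2 + c))/3 = -(-2 + c**2 - 2*c)/3 = 2/3 - c**2/3 + 2*c/3)
((13 - 15)/(18 + 51) + a(9))**2 = ((13 - 15)/(18 + 51) + (2/3 - 1/3*9**2 + (2/3)*9))**2 = (-2/69 + (2/3 - 1/3*81 + 6))**2 = (-2*1/69 + (2/3 - 27 + 6))**2 = (-2/69 - 61/3)**2 = (-1405/69)**2 = 1974025/4761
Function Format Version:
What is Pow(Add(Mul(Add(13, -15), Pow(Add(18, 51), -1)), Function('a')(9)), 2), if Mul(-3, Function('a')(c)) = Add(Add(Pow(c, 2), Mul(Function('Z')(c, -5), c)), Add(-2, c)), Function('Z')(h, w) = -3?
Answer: Rational(1974025, 4761) ≈ 414.62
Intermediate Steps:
Function('a')(c) = Add(Rational(2, 3), Mul(Rational(-1, 3), Pow(c, 2)), Mul(Rational(2, 3), c)) (Function('a')(c) = Mul(Rational(-1, 3), Add(Add(Pow(c, 2), Mul(-3, c)), Add(-2, c))) = Mul(Rational(-1, 3), Add(-2, Pow(c, 2), Mul(-2, c))) = Add(Rational(2, 3), Mul(Rational(-1, 3), Pow(c, 2)), Mul(Rational(2, 3), c)))
Pow(Add(Mul(Add(13, -15), Pow(Add(18, 51), -1)), Function('a')(9)), 2) = Pow(Add(Mul(Add(13, -15), Pow(Add(18, 51), -1)), Add(Rational(2, 3), Mul(Rational(-1, 3), Pow(9, 2)), Mul(Rational(2, 3), 9))), 2) = Pow(Add(Mul(-2, Pow(69, -1)), Add(Rational(2, 3), Mul(Rational(-1, 3), 81), 6)), 2) = Pow(Add(Mul(-2, Rational(1, 69)), Add(Rational(2, 3), -27, 6)), 2) = Pow(Add(Rational(-2, 69), Rational(-61, 3)), 2) = Pow(Rational(-1405, 69), 2) = Rational(1974025, 4761)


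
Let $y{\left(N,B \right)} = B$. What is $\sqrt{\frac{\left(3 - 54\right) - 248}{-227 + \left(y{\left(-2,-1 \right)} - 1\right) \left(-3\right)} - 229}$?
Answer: $\frac{3 i \sqrt{7310}}{17} \approx 15.088 i$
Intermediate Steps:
$\sqrt{\frac{\left(3 - 54\right) - 248}{-227 + \left(y{\left(-2,-1 \right)} - 1\right) \left(-3\right)} - 229} = \sqrt{\frac{\left(3 - 54\right) - 248}{-227 + \left(-1 - 1\right) \left(-3\right)} - 229} = \sqrt{\frac{\left(3 - 54\right) - 248}{-227 - -6} - 229} = \sqrt{\frac{-51 - 248}{-227 + 6} - 229} = \sqrt{- \frac{299}{-221} - 229} = \sqrt{\left(-299\right) \left(- \frac{1}{221}\right) - 229} = \sqrt{\frac{23}{17} - 229} = \sqrt{- \frac{3870}{17}} = \frac{3 i \sqrt{7310}}{17}$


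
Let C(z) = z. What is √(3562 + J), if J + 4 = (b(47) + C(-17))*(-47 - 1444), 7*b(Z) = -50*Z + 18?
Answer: √525621 ≈ 725.00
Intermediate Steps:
b(Z) = 18/7 - 50*Z/7 (b(Z) = (-50*Z + 18)/7 = (18 - 50*Z)/7 = 18/7 - 50*Z/7)
J = 522059 (J = -4 + ((18/7 - 50/7*47) - 17)*(-47 - 1444) = -4 + ((18/7 - 2350/7) - 17)*(-1491) = -4 + (-2332/7 - 17)*(-1491) = -4 - 2451/7*(-1491) = -4 + 522063 = 522059)
√(3562 + J) = √(3562 + 522059) = √525621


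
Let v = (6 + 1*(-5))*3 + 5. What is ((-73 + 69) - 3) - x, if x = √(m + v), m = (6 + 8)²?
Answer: -7 - 2*√51 ≈ -21.283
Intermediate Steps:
m = 196 (m = 14² = 196)
v = 8 (v = (6 - 5)*3 + 5 = 1*3 + 5 = 3 + 5 = 8)
x = 2*√51 (x = √(196 + 8) = √204 = 2*√51 ≈ 14.283)
((-73 + 69) - 3) - x = ((-73 + 69) - 3) - 2*√51 = (-4 - 3) - 2*√51 = -7 - 2*√51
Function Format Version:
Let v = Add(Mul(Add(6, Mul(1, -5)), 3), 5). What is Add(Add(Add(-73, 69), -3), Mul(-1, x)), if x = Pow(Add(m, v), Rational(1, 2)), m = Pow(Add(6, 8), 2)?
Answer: Add(-7, Mul(-2, Pow(51, Rational(1, 2)))) ≈ -21.283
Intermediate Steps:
m = 196 (m = Pow(14, 2) = 196)
v = 8 (v = Add(Mul(Add(6, -5), 3), 5) = Add(Mul(1, 3), 5) = Add(3, 5) = 8)
x = Mul(2, Pow(51, Rational(1, 2))) (x = Pow(Add(196, 8), Rational(1, 2)) = Pow(204, Rational(1, 2)) = Mul(2, Pow(51, Rational(1, 2))) ≈ 14.283)
Add(Add(Add(-73, 69), -3), Mul(-1, x)) = Add(Add(Add(-73, 69), -3), Mul(-1, Mul(2, Pow(51, Rational(1, 2))))) = Add(Add(-4, -3), Mul(-2, Pow(51, Rational(1, 2)))) = Add(-7, Mul(-2, Pow(51, Rational(1, 2))))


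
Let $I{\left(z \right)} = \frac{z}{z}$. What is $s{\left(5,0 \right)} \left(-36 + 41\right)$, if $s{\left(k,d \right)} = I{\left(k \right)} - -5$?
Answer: $30$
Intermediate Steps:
$I{\left(z \right)} = 1$
$s{\left(k,d \right)} = 6$ ($s{\left(k,d \right)} = 1 - -5 = 1 + 5 = 6$)
$s{\left(5,0 \right)} \left(-36 + 41\right) = 6 \left(-36 + 41\right) = 6 \cdot 5 = 30$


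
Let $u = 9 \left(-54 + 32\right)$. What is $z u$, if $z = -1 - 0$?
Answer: $198$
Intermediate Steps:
$z = -1$ ($z = -1 + 0 = -1$)
$u = -198$ ($u = 9 \left(-22\right) = -198$)
$z u = \left(-1\right) \left(-198\right) = 198$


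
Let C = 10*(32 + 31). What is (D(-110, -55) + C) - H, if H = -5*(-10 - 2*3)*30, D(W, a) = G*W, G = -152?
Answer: 14950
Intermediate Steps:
D(W, a) = -152*W
C = 630 (C = 10*63 = 630)
H = 2400 (H = -5*(-10 - 1*6)*30 = -5*(-10 - 6)*30 = -5*(-16)*30 = -(-80)*30 = -1*(-2400) = 2400)
(D(-110, -55) + C) - H = (-152*(-110) + 630) - 1*2400 = (16720 + 630) - 2400 = 17350 - 2400 = 14950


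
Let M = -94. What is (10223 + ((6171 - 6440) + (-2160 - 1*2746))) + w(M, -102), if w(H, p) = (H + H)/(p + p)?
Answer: 257495/51 ≈ 5048.9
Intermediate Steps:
w(H, p) = H/p (w(H, p) = (2*H)/((2*p)) = (2*H)*(1/(2*p)) = H/p)
(10223 + ((6171 - 6440) + (-2160 - 1*2746))) + w(M, -102) = (10223 + ((6171 - 6440) + (-2160 - 1*2746))) - 94/(-102) = (10223 + (-269 + (-2160 - 2746))) - 94*(-1/102) = (10223 + (-269 - 4906)) + 47/51 = (10223 - 5175) + 47/51 = 5048 + 47/51 = 257495/51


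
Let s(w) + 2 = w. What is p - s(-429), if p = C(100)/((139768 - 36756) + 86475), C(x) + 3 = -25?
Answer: 81668869/189487 ≈ 431.00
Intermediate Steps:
C(x) = -28 (C(x) = -3 - 25 = -28)
s(w) = -2 + w
p = -28/189487 (p = -28/((139768 - 36756) + 86475) = -28/(103012 + 86475) = -28/189487 ≈ -0.00014777)
p - s(-429) = -28/189487 - (-2 - 429) = -28/189487 - 1*(-431) = -28/189487 + 431 = 81668869/189487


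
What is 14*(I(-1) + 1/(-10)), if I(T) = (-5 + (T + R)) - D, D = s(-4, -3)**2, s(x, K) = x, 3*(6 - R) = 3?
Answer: -1197/5 ≈ -239.40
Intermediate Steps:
R = 5 (R = 6 - 1/3*3 = 6 - 1 = 5)
D = 16 (D = (-4)**2 = 16)
I(T) = -16 + T (I(T) = (-5 + (T + 5)) - 1*16 = (-5 + (5 + T)) - 16 = T - 16 = -16 + T)
14*(I(-1) + 1/(-10)) = 14*((-16 - 1) + 1/(-10)) = 14*(-17 - 1/10) = 14*(-171/10) = -1197/5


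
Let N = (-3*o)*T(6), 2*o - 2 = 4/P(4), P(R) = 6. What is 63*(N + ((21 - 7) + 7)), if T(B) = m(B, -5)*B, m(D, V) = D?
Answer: -7749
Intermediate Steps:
o = 4/3 (o = 1 + (4/6)/2 = 1 + (4*(⅙))/2 = 1 + (½)*(⅔) = 1 + ⅓ = 4/3 ≈ 1.3333)
T(B) = B² (T(B) = B*B = B²)
N = -144 (N = -3*4/3*6² = -4*36 = -144)
63*(N + ((21 - 7) + 7)) = 63*(-144 + ((21 - 7) + 7)) = 63*(-144 + (14 + 7)) = 63*(-144 + 21) = 63*(-123) = -7749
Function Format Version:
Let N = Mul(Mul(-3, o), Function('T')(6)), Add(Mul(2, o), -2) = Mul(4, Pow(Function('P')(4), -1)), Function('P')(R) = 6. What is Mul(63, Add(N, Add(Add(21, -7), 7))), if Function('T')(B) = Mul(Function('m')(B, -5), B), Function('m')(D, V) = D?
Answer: -7749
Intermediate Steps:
o = Rational(4, 3) (o = Add(1, Mul(Rational(1, 2), Mul(4, Pow(6, -1)))) = Add(1, Mul(Rational(1, 2), Mul(4, Rational(1, 6)))) = Add(1, Mul(Rational(1, 2), Rational(2, 3))) = Add(1, Rational(1, 3)) = Rational(4, 3) ≈ 1.3333)
Function('T')(B) = Pow(B, 2) (Function('T')(B) = Mul(B, B) = Pow(B, 2))
N = -144 (N = Mul(Mul(-3, Rational(4, 3)), Pow(6, 2)) = Mul(-4, 36) = -144)
Mul(63, Add(N, Add(Add(21, -7), 7))) = Mul(63, Add(-144, Add(Add(21, -7), 7))) = Mul(63, Add(-144, Add(14, 7))) = Mul(63, Add(-144, 21)) = Mul(63, -123) = -7749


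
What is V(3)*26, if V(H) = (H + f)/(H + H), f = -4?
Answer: -13/3 ≈ -4.3333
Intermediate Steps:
V(H) = (-4 + H)/(2*H) (V(H) = (H - 4)/(H + H) = (-4 + H)/((2*H)) = (-4 + H)*(1/(2*H)) = (-4 + H)/(2*H))
V(3)*26 = ((½)*(-4 + 3)/3)*26 = ((½)*(⅓)*(-1))*26 = -⅙*26 = -13/3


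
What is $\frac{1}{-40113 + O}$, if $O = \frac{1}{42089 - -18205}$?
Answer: $- \frac{60294}{2418573221} \approx -2.493 \cdot 10^{-5}$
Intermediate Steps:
$O = \frac{1}{60294}$ ($O = \frac{1}{42089 + 18205} = \frac{1}{60294} \approx 1.6585 \cdot 10^{-5}$)
$\frac{1}{-40113 + O} = \frac{1}{-40113 + \frac{1}{60294}} = \frac{1}{- \frac{2418573221}{60294}} = - \frac{60294}{2418573221}$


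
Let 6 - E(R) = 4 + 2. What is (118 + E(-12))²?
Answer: 13924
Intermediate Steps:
E(R) = 0 (E(R) = 6 - (4 + 2) = 6 - 1*6 = 6 - 6 = 0)
(118 + E(-12))² = (118 + 0)² = 118² = 13924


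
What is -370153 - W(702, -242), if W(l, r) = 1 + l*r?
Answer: -200270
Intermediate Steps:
-370153 - W(702, -242) = -370153 - (1 + 702*(-242)) = -370153 - (1 - 169884) = -370153 - 1*(-169883) = -370153 + 169883 = -200270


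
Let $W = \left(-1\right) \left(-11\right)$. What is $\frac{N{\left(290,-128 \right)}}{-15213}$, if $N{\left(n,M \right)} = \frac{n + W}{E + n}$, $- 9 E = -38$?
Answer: $- \frac{903}{13428008} \approx -6.7248 \cdot 10^{-5}$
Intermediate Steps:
$E = \frac{38}{9}$ ($E = \left(- \frac{1}{9}\right) \left(-38\right) = \frac{38}{9} \approx 4.2222$)
$W = 11$
$N{\left(n,M \right)} = \frac{11 + n}{\frac{38}{9} + n}$ ($N{\left(n,M \right)} = \frac{n + 11}{\frac{38}{9} + n} = \frac{11 + n}{\frac{38}{9} + n}$)
$\frac{N{\left(290,-128 \right)}}{-15213} = \frac{9 \frac{1}{38 + 9 \cdot 290} \left(11 + 290\right)}{-15213} = 9 \frac{1}{38 + 2610} \cdot 301 \left(- \frac{1}{15213}\right) = 9 \cdot \frac{1}{2648} \cdot 301 \left(- \frac{1}{15213}\right) = \frac{2709}{2648} \left(- \frac{1}{15213}\right) = - \frac{903}{13428008}$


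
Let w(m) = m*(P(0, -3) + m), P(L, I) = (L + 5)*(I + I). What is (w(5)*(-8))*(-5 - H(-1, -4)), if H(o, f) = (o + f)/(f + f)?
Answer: -5625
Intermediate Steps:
H(o, f) = (f + o)/(2*f) (H(o, f) = (f + o)/((2*f)) = (f + o)*(1/(2*f)) = (f + o)/(2*f))
P(L, I) = 2*I*(5 + L) (P(L, I) = (5 + L)*(2*I) = 2*I*(5 + L))
w(m) = m*(-30 + m) (w(m) = m*(2*(-3)*(5 + 0) + m) = m*(2*(-3)*5 + m) = m*(-30 + m))
(w(5)*(-8))*(-5 - H(-1, -4)) = ((5*(-30 + 5))*(-8))*(-5 - (-4 - 1)/(2*(-4))) = ((5*(-25))*(-8))*(-5 - (-1)*(-5)/(2*4)) = (-125*(-8))*(-5 - 1*5/8) = 1000*(-5 - 5/8) = 1000*(-45/8) = -5625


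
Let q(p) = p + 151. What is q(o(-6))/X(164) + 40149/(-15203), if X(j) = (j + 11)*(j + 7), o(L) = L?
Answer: -239850878/90989955 ≈ -2.6360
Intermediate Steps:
X(j) = (7 + j)*(11 + j) (X(j) = (11 + j)*(7 + j) = (7 + j)*(11 + j))
q(p) = 151 + p
q(o(-6))/X(164) + 40149/(-15203) = (151 - 6)/(77 + 164² + 18*164) + 40149/(-15203) = 145/(77 + 26896 + 2952) + 40149*(-1/15203) = 145/29925 - 40149/15203 = 145*(1/29925) - 40149/15203 = 29/5985 - 40149/15203 = -239850878/90989955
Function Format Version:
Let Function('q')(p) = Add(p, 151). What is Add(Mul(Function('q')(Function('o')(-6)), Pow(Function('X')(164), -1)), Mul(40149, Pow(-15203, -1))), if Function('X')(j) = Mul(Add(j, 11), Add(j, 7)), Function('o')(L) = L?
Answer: Rational(-239850878, 90989955) ≈ -2.6360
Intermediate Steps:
Function('X')(j) = Mul(Add(7, j), Add(11, j)) (Function('X')(j) = Mul(Add(11, j), Add(7, j)) = Mul(Add(7, j), Add(11, j)))
Function('q')(p) = Add(151, p)
Add(Mul(Function('q')(Function('o')(-6)), Pow(Function('X')(164), -1)), Mul(40149, Pow(-15203, -1))) = Add(Mul(Add(151, -6), Pow(Add(77, Pow(164, 2), Mul(18, 164)), -1)), Mul(40149, Pow(-15203, -1))) = Add(Mul(145, Pow(Add(77, 26896, 2952), -1)), Mul(40149, Rational(-1, 15203))) = Add(Mul(145, Pow(29925, -1)), Rational(-40149, 15203)) = Add(Mul(145, Rational(1, 29925)), Rational(-40149, 15203)) = Add(Rational(29, 5985), Rational(-40149, 15203)) = Rational(-239850878, 90989955)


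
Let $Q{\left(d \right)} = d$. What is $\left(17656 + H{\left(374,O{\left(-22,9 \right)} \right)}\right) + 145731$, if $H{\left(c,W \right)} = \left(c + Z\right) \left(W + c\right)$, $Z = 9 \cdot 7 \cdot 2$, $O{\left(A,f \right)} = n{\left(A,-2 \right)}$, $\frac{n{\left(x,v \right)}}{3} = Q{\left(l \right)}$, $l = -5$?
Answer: $342887$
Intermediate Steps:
$n{\left(x,v \right)} = -15$ ($n{\left(x,v \right)} = 3 \left(-5\right) = -15$)
$O{\left(A,f \right)} = -15$
$Z = 126$ ($Z = 63 \cdot 2 = 126$)
$H{\left(c,W \right)} = \left(126 + c\right) \left(W + c\right)$ ($H{\left(c,W \right)} = \left(c + 126\right) \left(W + c\right) = \left(126 + c\right) \left(W + c\right)$)
$\left(17656 + H{\left(374,O{\left(-22,9 \right)} \right)}\right) + 145731 = \left(17656 + \left(374^{2} + 126 \left(-15\right) + 126 \cdot 374 - 5610\right)\right) + 145731 = \left(17656 + \left(139876 - 1890 + 47124 - 5610\right)\right) + 145731 = \left(17656 + 179500\right) + 145731 = 197156 + 145731 = 342887$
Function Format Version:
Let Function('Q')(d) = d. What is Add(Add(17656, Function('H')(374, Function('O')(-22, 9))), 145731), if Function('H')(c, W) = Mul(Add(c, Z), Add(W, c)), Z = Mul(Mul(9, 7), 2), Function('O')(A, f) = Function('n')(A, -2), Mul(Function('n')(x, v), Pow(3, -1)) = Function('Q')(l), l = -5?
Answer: 342887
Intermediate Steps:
Function('n')(x, v) = -15 (Function('n')(x, v) = Mul(3, -5) = -15)
Function('O')(A, f) = -15
Z = 126 (Z = Mul(63, 2) = 126)
Function('H')(c, W) = Mul(Add(126, c), Add(W, c)) (Function('H')(c, W) = Mul(Add(c, 126), Add(W, c)) = Mul(Add(126, c), Add(W, c)))
Add(Add(17656, Function('H')(374, Function('O')(-22, 9))), 145731) = Add(Add(17656, Add(Pow(374, 2), Mul(126, -15), Mul(126, 374), Mul(-15, 374))), 145731) = Add(Add(17656, Add(139876, -1890, 47124, -5610)), 145731) = Add(Add(17656, 179500), 145731) = Add(197156, 145731) = 342887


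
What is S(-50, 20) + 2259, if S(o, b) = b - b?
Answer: 2259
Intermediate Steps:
S(o, b) = 0
S(-50, 20) + 2259 = 0 + 2259 = 2259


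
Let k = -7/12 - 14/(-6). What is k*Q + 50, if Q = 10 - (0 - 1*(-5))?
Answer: 235/4 ≈ 58.750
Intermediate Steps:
k = 7/4 (k = -7*1/12 - 14*(-⅙) = -7/12 + 7/3 = 7/4 ≈ 1.7500)
Q = 5 (Q = 10 - (0 + 5) = 10 - 1*5 = 10 - 5 = 5)
k*Q + 50 = (7/4)*5 + 50 = 35/4 + 50 = 235/4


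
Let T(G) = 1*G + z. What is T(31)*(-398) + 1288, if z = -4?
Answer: -9458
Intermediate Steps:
T(G) = -4 + G (T(G) = 1*G - 4 = G - 4 = -4 + G)
T(31)*(-398) + 1288 = (-4 + 31)*(-398) + 1288 = 27*(-398) + 1288 = -10746 + 1288 = -9458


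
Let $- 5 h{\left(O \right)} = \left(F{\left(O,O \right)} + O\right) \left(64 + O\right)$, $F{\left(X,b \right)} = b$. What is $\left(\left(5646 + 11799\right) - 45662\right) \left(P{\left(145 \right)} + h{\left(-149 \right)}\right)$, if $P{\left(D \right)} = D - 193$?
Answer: $144301738$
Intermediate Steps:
$P{\left(D \right)} = -193 + D$
$h{\left(O \right)} = - \frac{2 O \left(64 + O\right)}{5}$ ($h{\left(O \right)} = - \frac{\left(O + O\right) \left(64 + O\right)}{5} = - \frac{2 O \left(64 + O\right)}{5}$)
$\left(\left(5646 + 11799\right) - 45662\right) \left(P{\left(145 \right)} + h{\left(-149 \right)}\right) = \left(\left(5646 + 11799\right) - 45662\right) \left(\left(-193 + 145\right) + \frac{2}{5} \left(-149\right) \left(-64 - -149\right)\right) = \left(17445 - 45662\right) \left(-48 + \frac{2}{5} \left(-149\right) \left(-64 + 149\right)\right) = - 28217 \left(-48 + \frac{2}{5} \left(-149\right) 85\right) = - 28217 \left(-48 - 5066\right) = \left(-28217\right) \left(-5114\right) = 144301738$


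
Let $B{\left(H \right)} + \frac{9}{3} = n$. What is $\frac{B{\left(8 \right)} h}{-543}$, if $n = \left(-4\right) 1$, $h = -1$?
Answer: $- \frac{7}{543} \approx -0.012891$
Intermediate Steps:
$n = -4$
$B{\left(H \right)} = -7$ ($B{\left(H \right)} = -3 - 4 = -7$)
$\frac{B{\left(8 \right)} h}{-543} = \frac{\left(-7\right) \left(-1\right)}{-543} = 7 \left(- \frac{1}{543}\right) = - \frac{7}{543}$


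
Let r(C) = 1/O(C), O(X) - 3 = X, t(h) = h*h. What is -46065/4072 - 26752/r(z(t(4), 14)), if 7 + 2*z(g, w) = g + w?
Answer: -1579591153/4072 ≈ -3.8792e+5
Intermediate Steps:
t(h) = h²
z(g, w) = -7/2 + g/2 + w/2 (z(g, w) = -7/2 + (g + w)/2 = -7/2 + (g/2 + w/2) = -7/2 + g/2 + w/2)
O(X) = 3 + X
r(C) = 1/(3 + C)
-46065/4072 - 26752/r(z(t(4), 14)) = -46065/4072 - 26752/(1/(3 + (-7/2 + (½)*4² + (½)*14))) = -46065*1/4072 - 26752/(1/(3 + (-7/2 + (½)*16 + 7))) = -46065/4072 - 26752/(1/(3 + (-7/2 + 8 + 7))) = -46065/4072 - 26752/(1/(3 + 23/2)) = -46065/4072 - 26752/(1/(29/2)) = -46065/4072 - 26752/2/29 = -46065/4072 - 26752*29/2 = -46065/4072 - 387904 = -1579591153/4072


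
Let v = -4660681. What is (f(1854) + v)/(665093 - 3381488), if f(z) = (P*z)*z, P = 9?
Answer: -26275163/2716395 ≈ -9.6728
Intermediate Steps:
f(z) = 9*z² (f(z) = (9*z)*z = 9*z²)
(f(1854) + v)/(665093 - 3381488) = (9*1854² - 4660681)/(665093 - 3381488) = (9*3437316 - 4660681)/(-2716395) = (30935844 - 4660681)*(-1/2716395) = 26275163*(-1/2716395) = -26275163/2716395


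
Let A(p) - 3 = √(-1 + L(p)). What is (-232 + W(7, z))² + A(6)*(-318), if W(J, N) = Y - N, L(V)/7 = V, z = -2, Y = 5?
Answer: 49671 - 318*√41 ≈ 47635.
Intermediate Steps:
L(V) = 7*V
A(p) = 3 + √(-1 + 7*p)
W(J, N) = 5 - N
(-232 + W(7, z))² + A(6)*(-318) = (-232 + (5 - 1*(-2)))² + (3 + √(-1 + 7*6))*(-318) = (-232 + (5 + 2))² + (3 + √(-1 + 42))*(-318) = (-232 + 7)² + (3 + √41)*(-318) = (-225)² + (-954 - 318*√41) = 50625 + (-954 - 318*√41) = 49671 - 318*√41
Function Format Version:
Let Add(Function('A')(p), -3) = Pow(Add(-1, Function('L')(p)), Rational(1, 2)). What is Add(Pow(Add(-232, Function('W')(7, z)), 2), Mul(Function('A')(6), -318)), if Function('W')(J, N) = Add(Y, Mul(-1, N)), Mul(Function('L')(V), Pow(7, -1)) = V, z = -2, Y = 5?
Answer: Add(49671, Mul(-318, Pow(41, Rational(1, 2)))) ≈ 47635.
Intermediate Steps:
Function('L')(V) = Mul(7, V)
Function('A')(p) = Add(3, Pow(Add(-1, Mul(7, p)), Rational(1, 2)))
Function('W')(J, N) = Add(5, Mul(-1, N))
Add(Pow(Add(-232, Function('W')(7, z)), 2), Mul(Function('A')(6), -318)) = Add(Pow(Add(-232, Add(5, Mul(-1, -2))), 2), Mul(Add(3, Pow(Add(-1, Mul(7, 6)), Rational(1, 2))), -318)) = Add(Pow(Add(-232, Add(5, 2)), 2), Mul(Add(3, Pow(Add(-1, 42), Rational(1, 2))), -318)) = Add(Pow(Add(-232, 7), 2), Mul(Add(3, Pow(41, Rational(1, 2))), -318)) = Add(Pow(-225, 2), Add(-954, Mul(-318, Pow(41, Rational(1, 2))))) = Add(50625, Add(-954, Mul(-318, Pow(41, Rational(1, 2))))) = Add(49671, Mul(-318, Pow(41, Rational(1, 2))))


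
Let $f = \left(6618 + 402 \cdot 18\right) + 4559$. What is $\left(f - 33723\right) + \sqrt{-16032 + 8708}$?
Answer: $-15310 + 2 i \sqrt{1831} \approx -15310.0 + 85.58 i$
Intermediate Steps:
$f = 18413$ ($f = \left(6618 + 7236\right) + 4559 = 13854 + 4559 = 18413$)
$\left(f - 33723\right) + \sqrt{-16032 + 8708} = \left(18413 - 33723\right) + \sqrt{-16032 + 8708} = -15310 + \sqrt{-7324} = -15310 + 2 i \sqrt{1831}$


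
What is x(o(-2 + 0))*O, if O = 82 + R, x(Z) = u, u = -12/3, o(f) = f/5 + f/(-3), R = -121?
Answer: 156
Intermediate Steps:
o(f) = -2*f/15 (o(f) = f*(1/5) + f*(-1/3) = f/5 - f/3 = -2*f/15)
u = -4 (u = -12*1/3 = -4)
x(Z) = -4
O = -39 (O = 82 - 121 = -39)
x(o(-2 + 0))*O = -4*(-39) = 156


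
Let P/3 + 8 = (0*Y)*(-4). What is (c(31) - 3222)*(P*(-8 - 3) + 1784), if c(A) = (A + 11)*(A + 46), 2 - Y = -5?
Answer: 24576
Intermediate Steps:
Y = 7 (Y = 2 - 1*(-5) = 2 + 5 = 7)
P = -24 (P = -24 + 3*((0*7)*(-4)) = -24 + 3*(0*(-4)) = -24 + 3*0 = -24 + 0 = -24)
c(A) = (11 + A)*(46 + A)
(c(31) - 3222)*(P*(-8 - 3) + 1784) = ((506 + 31**2 + 57*31) - 3222)*(-24*(-8 - 3) + 1784) = ((506 + 961 + 1767) - 3222)*(-24*(-11) + 1784) = (3234 - 3222)*(264 + 1784) = 12*2048 = 24576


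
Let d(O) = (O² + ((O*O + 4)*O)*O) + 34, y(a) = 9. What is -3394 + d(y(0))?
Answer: 3606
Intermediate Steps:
d(O) = 34 + O² + O²*(4 + O²) (d(O) = (O² + ((O² + 4)*O)*O) + 34 = (O² + ((4 + O²)*O)*O) + 34 = (O² + (O*(4 + O²))*O) + 34 = (O² + O²*(4 + O²)) + 34 = 34 + O² + O²*(4 + O²))
-3394 + d(y(0)) = -3394 + (34 + 9⁴ + 5*9²) = -3394 + (34 + 6561 + 5*81) = -3394 + (34 + 6561 + 405) = -3394 + 7000 = 3606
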